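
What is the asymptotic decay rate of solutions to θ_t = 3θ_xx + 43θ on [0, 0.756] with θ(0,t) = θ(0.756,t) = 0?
Eigenvalues: λₙ = 3n²π²/0.756² - 43.
First three modes:
  n=1: λ₁ = 3π²/0.756² - 43 ≈ 8.806
  n=2: λ₂ = 12π²/0.756² - 43 ≈ 164.223
  n=3: λ₃ = 27π²/0.756² - 43 ≈ 423.251
Since 3π²/0.756² ≈ 51.806 > 43, all λₙ > 0.
The n=1 mode decays slowest → dominates as t → ∞.
Asymptotic: θ ~ c₁ sin(πx/0.756) e^{-λ₁t} with decay rate λ₁ ≈ 8.806.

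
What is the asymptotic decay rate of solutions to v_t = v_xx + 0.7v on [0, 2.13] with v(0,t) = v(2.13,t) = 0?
Eigenvalues: λₙ = n²π²/2.13² - 0.7.
First three modes:
  n=1: λ₁ = π²/2.13² - 0.7 ≈ 1.475
  n=2: λ₂ = 4π²/2.13² - 0.7 ≈ 8.002
  n=3: λ₃ = 9π²/2.13² - 0.7 ≈ 18.879
Since π²/2.13² ≈ 2.175 > 0.7, all λₙ > 0.
The n=1 mode decays slowest → dominates as t → ∞.
Asymptotic: v ~ c₁ sin(πx/2.13) e^{-λ₁t} with decay rate λ₁ ≈ 1.475.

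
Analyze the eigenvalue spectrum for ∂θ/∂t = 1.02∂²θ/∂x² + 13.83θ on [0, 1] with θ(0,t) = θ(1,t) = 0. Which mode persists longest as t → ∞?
Eigenvalues: λₙ = 1.02n²π²/1² - 13.83.
First three modes:
  n=1: λ₁ = 1.02π² - 13.83 ≈ -3.763
  n=2: λ₂ = 4.08π² - 13.83 ≈ 26.438
  n=3: λ₃ = 9.18π² - 13.83 ≈ 76.773
Since 1.02π² ≈ 10.067 < 13.83, λ₁ < 0.
The n=1 mode grows fastest (−λₙ is largest for n=1) → dominates.
Asymptotic: θ ~ c₁ sin(πx/1) e^{3.763t} (exponential growth at rate −λ₁ ≈ 3.763).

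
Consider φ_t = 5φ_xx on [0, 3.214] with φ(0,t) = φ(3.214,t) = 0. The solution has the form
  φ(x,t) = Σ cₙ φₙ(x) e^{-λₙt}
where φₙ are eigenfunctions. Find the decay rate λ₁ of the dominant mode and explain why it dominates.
Eigenvalues: λₙ = 5n²π²/3.214².
First three modes:
  n=1: λ₁ = 5π²/3.214² ≈ 4.777
  n=2: λ₂ = 20π²/3.214² ≈ 19.109 (4× faster decay)
  n=3: λ₃ = 45π²/3.214² ≈ 42.995 (9× faster decay)
As t → ∞, higher modes decay exponentially faster. The n=1 mode dominates: φ ~ c₁ sin(πx/3.214) e^{-λ₁t}.
Decay rate: λ₁ = 5π²/3.214² ≈ 4.777.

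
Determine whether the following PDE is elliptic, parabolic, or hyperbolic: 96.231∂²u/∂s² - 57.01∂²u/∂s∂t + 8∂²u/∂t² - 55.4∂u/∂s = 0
Coefficients: A = 96.231, B = -57.01, C = 8. B² - 4AC = 170.7481, which is positive, so the equation is hyperbolic.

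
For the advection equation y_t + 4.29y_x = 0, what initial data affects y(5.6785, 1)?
A single point: x = 1.3885. The characteristic through (5.6785, 1) is x - 4.29t = const, so x = 5.6785 - 4.29·1 = 1.3885.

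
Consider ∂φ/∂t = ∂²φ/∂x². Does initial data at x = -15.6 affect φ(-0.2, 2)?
Yes, for any finite x. The heat equation has infinite propagation speed, so all initial data affects all points at any t > 0.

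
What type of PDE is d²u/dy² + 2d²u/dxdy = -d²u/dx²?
Rewriting in standard form: d²u/dx² + 2d²u/dxdy + d²u/dy² = 0. With A = 1, B = 2, C = 1, the discriminant is 0. This is a parabolic PDE.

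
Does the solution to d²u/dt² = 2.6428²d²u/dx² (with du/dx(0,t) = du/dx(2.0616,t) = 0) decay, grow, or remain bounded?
u oscillates about a mean that drifts linearly in t (generically unbounded; no decay). There is no damping, so the nonconstant modes persist as standing waves (energy conserved, no decay). But with Neumann conditions at both ends the constant mode has eigenvalue 0: the spatial mean M(t) of u satisfies M'' = 0, so M(t) = M(0) + M'(0)·t. Unless the initial velocity has zero mean (∫u_t(x,0)dx = 0), the solution grows linearly in t (unbounded, though not exponentially); if it does have zero mean, the solution stays bounded and simply oscillates.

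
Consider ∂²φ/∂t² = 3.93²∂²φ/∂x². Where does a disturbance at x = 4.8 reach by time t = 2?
Domain of influence: [-3.06, 12.66]. Data at x = 4.8 spreads outward at speed 3.93.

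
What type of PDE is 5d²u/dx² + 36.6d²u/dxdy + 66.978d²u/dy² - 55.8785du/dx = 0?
With A = 5, B = 36.6, C = 66.978, the discriminant is 0. This is a parabolic PDE.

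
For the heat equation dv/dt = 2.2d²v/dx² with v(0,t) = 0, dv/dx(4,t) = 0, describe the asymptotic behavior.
v → 0. Heat escapes through the Dirichlet boundary.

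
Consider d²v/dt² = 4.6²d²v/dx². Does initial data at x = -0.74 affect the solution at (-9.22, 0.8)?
No. The domain of dependence is [-12.9, -5.54], and -0.74 is outside this interval.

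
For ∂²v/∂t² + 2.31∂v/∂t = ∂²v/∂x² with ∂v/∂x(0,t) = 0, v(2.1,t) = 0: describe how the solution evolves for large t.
v → 0. Damping (γ=2.31) dissipates energy; oscillations decay exponentially.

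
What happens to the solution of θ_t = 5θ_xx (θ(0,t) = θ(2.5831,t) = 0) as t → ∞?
θ → 0. Heat diffuses out through both boundaries.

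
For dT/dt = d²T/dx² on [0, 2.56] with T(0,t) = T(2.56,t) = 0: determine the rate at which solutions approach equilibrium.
Eigenvalues: λₙ = n²π²/2.56².
First three modes:
  n=1: λ₁ = π²/2.56² ≈ 1.506
  n=2: λ₂ = 4π²/2.56² ≈ 6.024 (4× faster decay)
  n=3: λ₃ = 9π²/2.56² ≈ 13.554 (9× faster decay)
As t → ∞, higher modes decay exponentially faster. The n=1 mode dominates: T ~ c₁ sin(πx/2.56) e^{-λ₁t}.
Decay rate: λ₁ = π²/2.56² ≈ 1.506.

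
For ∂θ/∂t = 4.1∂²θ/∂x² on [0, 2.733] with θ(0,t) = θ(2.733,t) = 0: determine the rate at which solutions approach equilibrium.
Eigenvalues: λₙ = 4.1n²π²/2.733².
First three modes:
  n=1: λ₁ = 4.1π²/2.733² ≈ 5.418
  n=2: λ₂ = 16.4π²/2.733² ≈ 21.67 (4× faster decay)
  n=3: λ₃ = 36.9π²/2.733² ≈ 48.758 (9× faster decay)
As t → ∞, higher modes decay exponentially faster. The n=1 mode dominates: θ ~ c₁ sin(πx/2.733) e^{-λ₁t}.
Decay rate: λ₁ = 4.1π²/2.733² ≈ 5.418.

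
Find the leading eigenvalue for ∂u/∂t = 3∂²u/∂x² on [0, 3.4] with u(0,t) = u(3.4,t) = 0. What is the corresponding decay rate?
Eigenvalues: λₙ = 3n²π²/3.4².
First three modes:
  n=1: λ₁ = 3π²/3.4² ≈ 2.561
  n=2: λ₂ = 12π²/3.4² ≈ 10.245 (4× faster decay)
  n=3: λ₃ = 27π²/3.4² ≈ 23.052 (9× faster decay)
As t → ∞, higher modes decay exponentially faster. The n=1 mode dominates: u ~ c₁ sin(πx/3.4) e^{-λ₁t}.
Decay rate: λ₁ = 3π²/3.4² ≈ 2.561.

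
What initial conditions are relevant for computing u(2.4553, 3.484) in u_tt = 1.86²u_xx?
Domain of dependence: [-4.02494, 8.93554]. Signals travel at speed 1.86, so data within |x - 2.4553| ≤ 1.86·3.484 = 6.48024 can reach the point.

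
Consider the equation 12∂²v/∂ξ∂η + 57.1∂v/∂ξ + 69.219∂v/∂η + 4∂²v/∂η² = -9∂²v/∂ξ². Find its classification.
Rewriting in standard form: 9∂²v/∂ξ² + 12∂²v/∂ξ∂η + 4∂²v/∂η² + 57.1∂v/∂ξ + 69.219∂v/∂η = 0. Parabolic. (A = 9, B = 12, C = 4 gives B² - 4AC = 0.)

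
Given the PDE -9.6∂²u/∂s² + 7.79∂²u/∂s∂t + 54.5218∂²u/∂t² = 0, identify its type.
The second-order coefficients are A = -9.6, B = 7.79, C = 54.5218. Since B² - 4AC = 2154.32122 > 0, this is a hyperbolic PDE.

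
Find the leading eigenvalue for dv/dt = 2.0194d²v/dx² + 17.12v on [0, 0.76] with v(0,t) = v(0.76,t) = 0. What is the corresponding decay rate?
Eigenvalues: λₙ = 2.0194n²π²/0.76² - 17.12.
First three modes:
  n=1: λ₁ = 2.0194π²/0.76² - 17.12 ≈ 17.386
  n=2: λ₂ = 8.0776π²/0.76² - 17.12 ≈ 120.904
  n=3: λ₃ = 18.1746π²/0.76² - 17.12 ≈ 293.434
Since 2.0194π²/0.76² ≈ 34.506 > 17.12, all λₙ > 0.
The n=1 mode decays slowest → dominates as t → ∞.
Asymptotic: v ~ c₁ sin(πx/0.76) e^{-λ₁t} with decay rate λ₁ ≈ 17.386.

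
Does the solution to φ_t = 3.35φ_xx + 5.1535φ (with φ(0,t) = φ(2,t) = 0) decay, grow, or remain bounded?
φ → 0. Diffusion dominates reaction (r=5.1535 < κπ²/L²≈8.27); solution decays.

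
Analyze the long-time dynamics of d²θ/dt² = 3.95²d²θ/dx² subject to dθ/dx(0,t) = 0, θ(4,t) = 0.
Long-time behavior: θ oscillates (no decay). Energy is conserved; the solution oscillates indefinitely as standing waves.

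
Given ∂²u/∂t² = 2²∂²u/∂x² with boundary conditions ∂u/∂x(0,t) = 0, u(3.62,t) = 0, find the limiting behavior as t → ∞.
u oscillates (no decay). Energy is conserved; the solution oscillates indefinitely as standing waves.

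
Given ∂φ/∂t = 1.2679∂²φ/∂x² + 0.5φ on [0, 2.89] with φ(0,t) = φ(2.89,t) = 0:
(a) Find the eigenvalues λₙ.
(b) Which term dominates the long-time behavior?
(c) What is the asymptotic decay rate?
Eigenvalues: λₙ = 1.2679n²π²/2.89² - 0.5.
First three modes:
  n=1: λ₁ = 1.2679π²/2.89² - 0.5 ≈ 0.998
  n=2: λ₂ = 5.0716π²/2.89² - 0.5 ≈ 5.493
  n=3: λ₃ = 11.4111π²/2.89² - 0.5 ≈ 12.984
Since 1.2679π²/2.89² ≈ 1.498 > 0.5, all λₙ > 0.
The n=1 mode decays slowest → dominates as t → ∞.
Asymptotic: φ ~ c₁ sin(πx/2.89) e^{-λ₁t} with decay rate λ₁ ≈ 0.998.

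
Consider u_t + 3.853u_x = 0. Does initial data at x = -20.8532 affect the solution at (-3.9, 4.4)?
Yes. The characteristic through (-3.9, 4.4) passes through x = -20.8532.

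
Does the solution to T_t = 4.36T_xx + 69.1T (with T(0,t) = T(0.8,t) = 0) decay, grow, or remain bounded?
T grows unboundedly. Reaction dominates diffusion (r=69.1 > κπ²/L²≈67.24); solution grows exponentially.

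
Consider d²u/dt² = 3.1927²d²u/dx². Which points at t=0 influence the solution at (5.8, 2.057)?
Domain of dependence: [-0.7673839, 12.3673839]. Signals travel at speed 3.1927, so data within |x - 5.8| ≤ 3.1927·2.057 = 6.5673839 can reach the point.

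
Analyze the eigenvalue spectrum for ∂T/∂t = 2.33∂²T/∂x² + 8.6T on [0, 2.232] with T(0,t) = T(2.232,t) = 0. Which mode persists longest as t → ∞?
Eigenvalues: λₙ = 2.33n²π²/2.232² - 8.6.
First three modes:
  n=1: λ₁ = 2.33π²/2.232² - 8.6 ≈ -3.984
  n=2: λ₂ = 9.32π²/2.232² - 8.6 ≈ 9.864
  n=3: λ₃ = 20.97π²/2.232² - 8.6 ≈ 32.944
Since 2.33π²/2.232² ≈ 4.616 < 8.6, λ₁ < 0.
The n=1 mode grows fastest (−λₙ is largest for n=1) → dominates.
Asymptotic: T ~ c₁ sin(πx/2.232) e^{3.984t} (exponential growth at rate −λ₁ ≈ 3.984).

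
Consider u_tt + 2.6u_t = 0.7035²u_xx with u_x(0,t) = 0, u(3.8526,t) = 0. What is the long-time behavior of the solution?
As t → ∞, u → 0. Damping (γ=2.6) dissipates energy; oscillations decay exponentially.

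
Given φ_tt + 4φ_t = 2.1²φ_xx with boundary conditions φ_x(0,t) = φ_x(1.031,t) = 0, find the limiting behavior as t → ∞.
φ → constant (steady state). Damping (γ=4) dissipates the nonconstant modes; with Neumann BCs the spatial average obeys M''+γM'=0 and tends to a finite limit.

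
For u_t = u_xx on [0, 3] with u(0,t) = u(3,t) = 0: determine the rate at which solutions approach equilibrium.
Eigenvalues: λₙ = n²π²/3².
First three modes:
  n=1: λ₁ = π²/3² ≈ 1.097
  n=2: λ₂ = 4π²/3² ≈ 4.386 (4× faster decay)
  n=3: λ₃ = 9π²/3² ≈ 9.87 (9× faster decay)
As t → ∞, higher modes decay exponentially faster. The n=1 mode dominates: u ~ c₁ sin(πx/3) e^{-λ₁t}.
Decay rate: λ₁ = π²/3² ≈ 1.097.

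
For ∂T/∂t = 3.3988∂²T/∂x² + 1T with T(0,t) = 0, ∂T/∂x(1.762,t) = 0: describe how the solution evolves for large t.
T → 0. Diffusion dominates reaction (r=1 < κπ²/(4L²)≈2.7); solution decays.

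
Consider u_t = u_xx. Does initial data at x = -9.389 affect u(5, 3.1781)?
Yes, for any finite x. The heat equation has infinite propagation speed, so all initial data affects all points at any t > 0.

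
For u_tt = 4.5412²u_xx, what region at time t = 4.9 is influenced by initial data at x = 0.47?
Domain of influence: [-21.78188, 22.72188]. Data at x = 0.47 spreads outward at speed 4.5412.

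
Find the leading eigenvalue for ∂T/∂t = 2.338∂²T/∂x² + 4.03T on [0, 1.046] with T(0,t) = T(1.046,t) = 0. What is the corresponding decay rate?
Eigenvalues: λₙ = 2.338n²π²/1.046² - 4.03.
First three modes:
  n=1: λ₁ = 2.338π²/1.046² - 4.03 ≈ 17.06
  n=2: λ₂ = 9.352π²/1.046² - 4.03 ≈ 80.331
  n=3: λ₃ = 21.042π²/1.046² - 4.03 ≈ 185.782
Since 2.338π²/1.046² ≈ 21.09 > 4.03, all λₙ > 0.
The n=1 mode decays slowest → dominates as t → ∞.
Asymptotic: T ~ c₁ sin(πx/1.046) e^{-λ₁t} with decay rate λ₁ ≈ 17.06.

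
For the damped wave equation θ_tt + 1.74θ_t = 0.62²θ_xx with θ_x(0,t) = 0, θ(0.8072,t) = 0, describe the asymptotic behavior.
θ → 0. Damping (γ=1.74) dissipates energy; oscillations decay exponentially.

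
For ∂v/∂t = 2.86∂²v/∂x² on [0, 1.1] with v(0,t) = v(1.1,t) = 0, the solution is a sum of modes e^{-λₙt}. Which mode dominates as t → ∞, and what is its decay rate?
Eigenvalues: λₙ = 2.86n²π²/1.1².
First three modes:
  n=1: λ₁ = 2.86π²/1.1² ≈ 23.328
  n=2: λ₂ = 11.44π²/1.1² ≈ 93.313 (4× faster decay)
  n=3: λ₃ = 25.74π²/1.1² ≈ 209.953 (9× faster decay)
As t → ∞, higher modes decay exponentially faster. The n=1 mode dominates: v ~ c₁ sin(πx/1.1) e^{-λ₁t}.
Decay rate: λ₁ = 2.86π²/1.1² ≈ 23.328.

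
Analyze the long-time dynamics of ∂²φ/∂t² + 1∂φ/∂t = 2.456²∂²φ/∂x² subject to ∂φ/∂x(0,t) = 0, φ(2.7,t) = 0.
Long-time behavior: φ → 0. Damping (γ=1) dissipates energy; oscillations decay exponentially.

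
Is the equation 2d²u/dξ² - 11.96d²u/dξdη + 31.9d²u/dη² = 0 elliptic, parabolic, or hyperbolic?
Computing B² - 4AC with A = 2, B = -11.96, C = 31.9: discriminant = -112.1584 (negative). Answer: elliptic.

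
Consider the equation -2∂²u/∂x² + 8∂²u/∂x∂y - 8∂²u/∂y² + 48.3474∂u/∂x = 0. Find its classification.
Parabolic. (A = -2, B = 8, C = -8 gives B² - 4AC = 0.)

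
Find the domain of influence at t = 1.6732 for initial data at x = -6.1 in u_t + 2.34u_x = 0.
At x = -2.184712. The characteristic carries data from (-6.1, 0) to (-2.184712, 1.6732).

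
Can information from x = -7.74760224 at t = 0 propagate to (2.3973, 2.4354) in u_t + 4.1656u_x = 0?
Yes. The characteristic through (2.3973, 2.4354) passes through x = -7.74760224.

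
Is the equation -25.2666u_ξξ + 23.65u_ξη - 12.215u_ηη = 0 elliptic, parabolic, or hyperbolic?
Computing B² - 4AC with A = -25.2666, B = 23.65, C = -12.215: discriminant = -675.203576 (negative). Answer: elliptic.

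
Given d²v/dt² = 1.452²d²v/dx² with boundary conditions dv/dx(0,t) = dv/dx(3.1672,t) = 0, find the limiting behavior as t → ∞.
v oscillates about a mean that drifts linearly in t (generically unbounded; no decay). There is no damping, so the nonconstant modes persist as standing waves (energy conserved, no decay). But with Neumann conditions at both ends the constant mode has eigenvalue 0: the spatial mean M(t) of v satisfies M'' = 0, so M(t) = M(0) + M'(0)·t. Unless the initial velocity has zero mean (∫v_t(x,0)dx = 0), the solution grows linearly in t (unbounded, though not exponentially); if it does have zero mean, the solution stays bounded and simply oscillates.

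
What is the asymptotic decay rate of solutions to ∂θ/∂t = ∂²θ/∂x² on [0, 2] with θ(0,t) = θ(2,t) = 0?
Eigenvalues: λₙ = n²π²/2².
First three modes:
  n=1: λ₁ = π²/2² ≈ 2.467
  n=2: λ₂ = 4π²/2² ≈ 9.87 (4× faster decay)
  n=3: λ₃ = 9π²/2² ≈ 22.207 (9× faster decay)
As t → ∞, higher modes decay exponentially faster. The n=1 mode dominates: θ ~ c₁ sin(πx/2) e^{-λ₁t}.
Decay rate: λ₁ = π²/2² ≈ 2.467.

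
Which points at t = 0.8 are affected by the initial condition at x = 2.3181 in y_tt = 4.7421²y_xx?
Domain of influence: [-1.47558, 6.11178]. Data at x = 2.3181 spreads outward at speed 4.7421.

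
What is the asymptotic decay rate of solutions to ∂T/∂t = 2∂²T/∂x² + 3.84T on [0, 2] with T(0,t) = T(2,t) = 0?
Eigenvalues: λₙ = 2n²π²/2² - 3.84.
First three modes:
  n=1: λ₁ = 2π²/2² - 3.84 ≈ 1.095
  n=2: λ₂ = 8π²/2² - 3.84 ≈ 15.899
  n=3: λ₃ = 18π²/2² - 3.84 ≈ 40.573
Since 2π²/2² ≈ 4.935 > 3.84, all λₙ > 0.
The n=1 mode decays slowest → dominates as t → ∞.
Asymptotic: T ~ c₁ sin(πx/2) e^{-λ₁t} with decay rate λ₁ ≈ 1.095.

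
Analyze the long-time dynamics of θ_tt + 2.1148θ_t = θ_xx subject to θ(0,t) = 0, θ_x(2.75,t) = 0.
Long-time behavior: θ → 0. Damping (γ=2.1148) dissipates energy; oscillations decay exponentially.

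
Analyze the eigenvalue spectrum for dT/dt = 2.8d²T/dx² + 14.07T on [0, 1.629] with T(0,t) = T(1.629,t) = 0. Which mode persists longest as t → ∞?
Eigenvalues: λₙ = 2.8n²π²/1.629² - 14.07.
First three modes:
  n=1: λ₁ = 2.8π²/1.629² - 14.07 ≈ -3.656
  n=2: λ₂ = 11.2π²/1.629² - 14.07 ≈ 27.586
  n=3: λ₃ = 25.2π²/1.629² - 14.07 ≈ 79.656
Since 2.8π²/1.629² ≈ 10.414 < 14.07, λ₁ < 0.
The n=1 mode grows fastest (−λₙ is largest for n=1) → dominates.
Asymptotic: T ~ c₁ sin(πx/1.629) e^{3.656t} (exponential growth at rate −λ₁ ≈ 3.656).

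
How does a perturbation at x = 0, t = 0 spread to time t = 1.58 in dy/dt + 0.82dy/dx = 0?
At x = 1.2956. The characteristic carries data from (0, 0) to (1.2956, 1.58).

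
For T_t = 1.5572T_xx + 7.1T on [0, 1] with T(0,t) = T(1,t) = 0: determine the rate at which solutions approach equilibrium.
Eigenvalues: λₙ = 1.5572n²π²/1² - 7.1.
First three modes:
  n=1: λ₁ = 1.5572π² - 7.1 ≈ 8.269
  n=2: λ₂ = 6.2288π² - 7.1 ≈ 54.376
  n=3: λ₃ = 14.0148π² - 7.1 ≈ 131.221
Since 1.5572π² ≈ 15.369 > 7.1, all λₙ > 0.
The n=1 mode decays slowest → dominates as t → ∞.
Asymptotic: T ~ c₁ sin(πx/1) e^{-λ₁t} with decay rate λ₁ ≈ 8.269.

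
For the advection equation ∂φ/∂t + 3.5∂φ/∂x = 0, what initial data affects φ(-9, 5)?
A single point: x = -26.5. The characteristic through (-9, 5) is x - 3.5t = const, so x = -9 - 3.5·5 = -26.5.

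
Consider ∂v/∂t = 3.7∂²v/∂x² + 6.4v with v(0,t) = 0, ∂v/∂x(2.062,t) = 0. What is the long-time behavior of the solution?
As t → ∞, v grows unboundedly. Reaction dominates diffusion (r=6.4 > κπ²/(4L²)≈2.15); solution grows exponentially.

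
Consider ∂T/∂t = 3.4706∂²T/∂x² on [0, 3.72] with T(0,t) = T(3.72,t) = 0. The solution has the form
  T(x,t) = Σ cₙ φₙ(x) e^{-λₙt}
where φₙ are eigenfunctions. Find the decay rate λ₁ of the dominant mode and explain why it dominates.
Eigenvalues: λₙ = 3.4706n²π²/3.72².
First three modes:
  n=1: λ₁ = 3.4706π²/3.72² ≈ 2.475
  n=2: λ₂ = 13.8824π²/3.72² ≈ 9.901 (4× faster decay)
  n=3: λ₃ = 31.2354π²/3.72² ≈ 22.277 (9× faster decay)
As t → ∞, higher modes decay exponentially faster. The n=1 mode dominates: T ~ c₁ sin(πx/3.72) e^{-λ₁t}.
Decay rate: λ₁ = 3.4706π²/3.72² ≈ 2.475.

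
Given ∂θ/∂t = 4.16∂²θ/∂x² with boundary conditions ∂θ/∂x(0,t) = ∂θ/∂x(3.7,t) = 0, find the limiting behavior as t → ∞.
θ → constant (steady state). Heat is conserved (no flux at boundaries); solution approaches the spatial average.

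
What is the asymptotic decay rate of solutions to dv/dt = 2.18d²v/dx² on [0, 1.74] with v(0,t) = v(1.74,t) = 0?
Eigenvalues: λₙ = 2.18n²π²/1.74².
First three modes:
  n=1: λ₁ = 2.18π²/1.74² ≈ 7.107
  n=2: λ₂ = 8.72π²/1.74² ≈ 28.426 (4× faster decay)
  n=3: λ₃ = 19.62π²/1.74² ≈ 63.959 (9× faster decay)
As t → ∞, higher modes decay exponentially faster. The n=1 mode dominates: v ~ c₁ sin(πx/1.74) e^{-λ₁t}.
Decay rate: λ₁ = 2.18π²/1.74² ≈ 7.107.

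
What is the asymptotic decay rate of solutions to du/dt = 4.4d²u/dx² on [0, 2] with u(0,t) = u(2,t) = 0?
Eigenvalues: λₙ = 4.4n²π²/2².
First three modes:
  n=1: λ₁ = 4.4π²/2² ≈ 10.857
  n=2: λ₂ = 17.6π²/2² ≈ 43.426 (4× faster decay)
  n=3: λ₃ = 39.6π²/2² ≈ 97.709 (9× faster decay)
As t → ∞, higher modes decay exponentially faster. The n=1 mode dominates: u ~ c₁ sin(πx/2) e^{-λ₁t}.
Decay rate: λ₁ = 4.4π²/2² ≈ 10.857.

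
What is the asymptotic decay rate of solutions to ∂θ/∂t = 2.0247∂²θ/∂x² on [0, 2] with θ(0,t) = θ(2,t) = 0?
Eigenvalues: λₙ = 2.0247n²π²/2².
First three modes:
  n=1: λ₁ = 2.0247π²/2² ≈ 4.996
  n=2: λ₂ = 8.0988π²/2² ≈ 19.983 (4× faster decay)
  n=3: λ₃ = 18.2223π²/2² ≈ 44.962 (9× faster decay)
As t → ∞, higher modes decay exponentially faster. The n=1 mode dominates: θ ~ c₁ sin(πx/2) e^{-λ₁t}.
Decay rate: λ₁ = 2.0247π²/2² ≈ 4.996.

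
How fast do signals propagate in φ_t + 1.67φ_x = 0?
Speed = 1.67. Information travels along x - 1.67t = const (rightward).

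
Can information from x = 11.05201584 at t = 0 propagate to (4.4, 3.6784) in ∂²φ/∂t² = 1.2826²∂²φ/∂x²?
No. The domain of dependence is [-0.31791584, 9.11791584], and 11.05201584 is outside this interval.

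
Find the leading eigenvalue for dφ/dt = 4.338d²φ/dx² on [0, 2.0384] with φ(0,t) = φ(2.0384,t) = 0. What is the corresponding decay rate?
Eigenvalues: λₙ = 4.338n²π²/2.0384².
First three modes:
  n=1: λ₁ = 4.338π²/2.0384² ≈ 10.304
  n=2: λ₂ = 17.352π²/2.0384² ≈ 41.216 (4× faster decay)
  n=3: λ₃ = 39.042π²/2.0384² ≈ 92.737 (9× faster decay)
As t → ∞, higher modes decay exponentially faster. The n=1 mode dominates: φ ~ c₁ sin(πx/2.0384) e^{-λ₁t}.
Decay rate: λ₁ = 4.338π²/2.0384² ≈ 10.304.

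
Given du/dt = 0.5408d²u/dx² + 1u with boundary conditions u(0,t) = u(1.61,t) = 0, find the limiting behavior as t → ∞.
u → 0. Diffusion dominates reaction (r=1 < κπ²/L²≈2.06); solution decays.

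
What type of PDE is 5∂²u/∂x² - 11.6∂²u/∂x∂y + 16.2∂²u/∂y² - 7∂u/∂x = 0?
With A = 5, B = -11.6, C = 16.2, the discriminant is -189.44. This is an elliptic PDE.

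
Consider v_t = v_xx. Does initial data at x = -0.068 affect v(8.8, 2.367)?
Yes, for any finite x. The heat equation has infinite propagation speed, so all initial data affects all points at any t > 0.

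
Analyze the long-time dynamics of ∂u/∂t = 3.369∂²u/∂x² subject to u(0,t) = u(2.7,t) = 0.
Long-time behavior: u → 0. Heat diffuses out through both boundaries.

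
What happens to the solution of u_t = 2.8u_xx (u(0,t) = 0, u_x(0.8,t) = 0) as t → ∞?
u → 0. Heat escapes through the Dirichlet boundary.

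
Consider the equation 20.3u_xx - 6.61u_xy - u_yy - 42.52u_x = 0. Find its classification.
Hyperbolic. (A = 20.3, B = -6.61, C = -1 gives B² - 4AC = 124.8921.)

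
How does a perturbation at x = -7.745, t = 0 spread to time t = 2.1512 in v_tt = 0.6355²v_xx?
Domain of influence: [-9.1120876, -6.3779124]. Data at x = -7.745 spreads outward at speed 0.6355.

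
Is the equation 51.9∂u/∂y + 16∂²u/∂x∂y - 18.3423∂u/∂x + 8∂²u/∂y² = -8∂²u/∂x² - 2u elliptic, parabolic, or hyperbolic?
Rewriting in standard form: 8∂²u/∂x² + 16∂²u/∂x∂y + 8∂²u/∂y² - 18.3423∂u/∂x + 51.9∂u/∂y + 2u = 0. Computing B² - 4AC with A = 8, B = 16, C = 8: discriminant = 0 (zero). Answer: parabolic.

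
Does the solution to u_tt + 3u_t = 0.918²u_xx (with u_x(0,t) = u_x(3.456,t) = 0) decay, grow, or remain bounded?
u → constant (steady state). Damping (γ=3) dissipates the nonconstant modes; with Neumann BCs the spatial average obeys M''+γM'=0 and tends to a finite limit.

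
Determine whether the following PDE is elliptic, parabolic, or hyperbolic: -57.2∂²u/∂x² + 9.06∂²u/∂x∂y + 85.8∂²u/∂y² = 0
Coefficients: A = -57.2, B = 9.06, C = 85.8. B² - 4AC = 19713.1236, which is positive, so the equation is hyperbolic.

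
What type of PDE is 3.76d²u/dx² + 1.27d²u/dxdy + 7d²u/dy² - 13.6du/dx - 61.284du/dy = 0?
With A = 3.76, B = 1.27, C = 7, the discriminant is -103.6671. This is an elliptic PDE.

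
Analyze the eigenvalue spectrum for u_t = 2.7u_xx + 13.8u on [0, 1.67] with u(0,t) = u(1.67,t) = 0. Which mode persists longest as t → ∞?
Eigenvalues: λₙ = 2.7n²π²/1.67² - 13.8.
First three modes:
  n=1: λ₁ = 2.7π²/1.67² - 13.8 ≈ -4.245
  n=2: λ₂ = 10.8π²/1.67² - 13.8 ≈ 24.42
  n=3: λ₃ = 24.3π²/1.67² - 13.8 ≈ 72.195
Since 2.7π²/1.67² ≈ 9.555 < 13.8, λ₁ < 0.
The n=1 mode grows fastest (−λₙ is largest for n=1) → dominates.
Asymptotic: u ~ c₁ sin(πx/1.67) e^{4.245t} (exponential growth at rate −λ₁ ≈ 4.245).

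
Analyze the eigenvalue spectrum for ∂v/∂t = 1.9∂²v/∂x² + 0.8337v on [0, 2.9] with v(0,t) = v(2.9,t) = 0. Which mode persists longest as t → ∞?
Eigenvalues: λₙ = 1.9n²π²/2.9² - 0.8337.
First three modes:
  n=1: λ₁ = 1.9π²/2.9² - 0.8337 ≈ 1.396
  n=2: λ₂ = 7.6π²/2.9² - 0.8337 ≈ 8.085
  n=3: λ₃ = 17.1π²/2.9² - 0.8337 ≈ 19.234
Since 1.9π²/2.9² ≈ 2.23 > 0.8337, all λₙ > 0.
The n=1 mode decays slowest → dominates as t → ∞.
Asymptotic: v ~ c₁ sin(πx/2.9) e^{-λ₁t} with decay rate λ₁ ≈ 1.396.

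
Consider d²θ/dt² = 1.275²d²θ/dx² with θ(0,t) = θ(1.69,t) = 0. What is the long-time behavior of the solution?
As t → ∞, θ oscillates (no decay). Energy is conserved; the solution oscillates indefinitely as standing waves.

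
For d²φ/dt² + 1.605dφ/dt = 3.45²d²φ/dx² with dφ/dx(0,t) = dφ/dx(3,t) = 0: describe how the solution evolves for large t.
φ → constant (steady state). Damping (γ=1.605) dissipates the nonconstant modes; with Neumann BCs the spatial average obeys M''+γM'=0 and tends to a finite limit.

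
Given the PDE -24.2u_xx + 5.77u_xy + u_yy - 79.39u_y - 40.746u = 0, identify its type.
The second-order coefficients are A = -24.2, B = 5.77, C = 1. Since B² - 4AC = 130.0929 > 0, this is a hyperbolic PDE.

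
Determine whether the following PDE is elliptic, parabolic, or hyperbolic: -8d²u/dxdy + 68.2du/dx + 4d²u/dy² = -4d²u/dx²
Rewriting in standard form: 4d²u/dx² - 8d²u/dxdy + 4d²u/dy² + 68.2du/dx = 0. Coefficients: A = 4, B = -8, C = 4. B² - 4AC = 0, which is zero, so the equation is parabolic.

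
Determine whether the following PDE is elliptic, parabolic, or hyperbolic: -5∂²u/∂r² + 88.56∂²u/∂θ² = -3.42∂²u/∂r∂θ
Rewriting in standard form: -5∂²u/∂r² + 3.42∂²u/∂r∂θ + 88.56∂²u/∂θ² = 0. Coefficients: A = -5, B = 3.42, C = 88.56. B² - 4AC = 1782.8964, which is positive, so the equation is hyperbolic.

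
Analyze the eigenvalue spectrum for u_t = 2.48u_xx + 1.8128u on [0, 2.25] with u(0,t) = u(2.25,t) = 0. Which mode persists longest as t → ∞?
Eigenvalues: λₙ = 2.48n²π²/2.25² - 1.8128.
First three modes:
  n=1: λ₁ = 2.48π²/2.25² - 1.8128 ≈ 3.022
  n=2: λ₂ = 9.92π²/2.25² - 1.8128 ≈ 17.527
  n=3: λ₃ = 22.32π²/2.25² - 1.8128 ≈ 41.701
Since 2.48π²/2.25² ≈ 4.835 > 1.8128, all λₙ > 0.
The n=1 mode decays slowest → dominates as t → ∞.
Asymptotic: u ~ c₁ sin(πx/2.25) e^{-λ₁t} with decay rate λ₁ ≈ 3.022.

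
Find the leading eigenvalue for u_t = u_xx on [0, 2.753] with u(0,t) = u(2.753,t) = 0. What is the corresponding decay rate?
Eigenvalues: λₙ = n²π²/2.753².
First three modes:
  n=1: λ₁ = π²/2.753² ≈ 1.302
  n=2: λ₂ = 4π²/2.753² ≈ 5.209 (4× faster decay)
  n=3: λ₃ = 9π²/2.753² ≈ 11.72 (9× faster decay)
As t → ∞, higher modes decay exponentially faster. The n=1 mode dominates: u ~ c₁ sin(πx/2.753) e^{-λ₁t}.
Decay rate: λ₁ = π²/2.753² ≈ 1.302.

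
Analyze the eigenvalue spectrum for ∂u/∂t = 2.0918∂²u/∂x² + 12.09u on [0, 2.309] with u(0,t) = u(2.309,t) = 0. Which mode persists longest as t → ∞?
Eigenvalues: λₙ = 2.0918n²π²/2.309² - 12.09.
First three modes:
  n=1: λ₁ = 2.0918π²/2.309² - 12.09 ≈ -8.218
  n=2: λ₂ = 8.3672π²/2.309² - 12.09 ≈ 3.399
  n=3: λ₃ = 18.8262π²/2.309² - 12.09 ≈ 22.761
Since 2.0918π²/2.309² ≈ 3.872 < 12.09, λ₁ < 0.
The n=1 mode grows fastest (−λₙ is largest for n=1) → dominates.
Asymptotic: u ~ c₁ sin(πx/2.309) e^{8.218t} (exponential growth at rate −λ₁ ≈ 8.218).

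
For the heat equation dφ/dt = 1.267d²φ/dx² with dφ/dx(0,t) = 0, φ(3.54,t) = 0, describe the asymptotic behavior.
φ → 0. Heat escapes through the Dirichlet boundary.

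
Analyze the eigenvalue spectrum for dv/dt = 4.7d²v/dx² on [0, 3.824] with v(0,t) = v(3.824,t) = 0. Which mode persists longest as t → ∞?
Eigenvalues: λₙ = 4.7n²π²/3.824².
First three modes:
  n=1: λ₁ = 4.7π²/3.824² ≈ 3.172
  n=2: λ₂ = 18.8π²/3.824² ≈ 12.689 (4× faster decay)
  n=3: λ₃ = 42.3π²/3.824² ≈ 28.55 (9× faster decay)
As t → ∞, higher modes decay exponentially faster. The n=1 mode dominates: v ~ c₁ sin(πx/3.824) e^{-λ₁t}.
Decay rate: λ₁ = 4.7π²/3.824² ≈ 3.172.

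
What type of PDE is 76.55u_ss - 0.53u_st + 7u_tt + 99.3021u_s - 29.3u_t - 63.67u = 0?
With A = 76.55, B = -0.53, C = 7, the discriminant is -2143.1191. This is an elliptic PDE.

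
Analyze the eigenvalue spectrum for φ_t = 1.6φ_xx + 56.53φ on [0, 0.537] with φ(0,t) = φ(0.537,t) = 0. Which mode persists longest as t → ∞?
Eigenvalues: λₙ = 1.6n²π²/0.537² - 56.53.
First three modes:
  n=1: λ₁ = 1.6π²/0.537² - 56.53 ≈ -1.769
  n=2: λ₂ = 6.4π²/0.537² - 56.53 ≈ 162.514
  n=3: λ₃ = 14.4π²/0.537² - 56.53 ≈ 436.319
Since 1.6π²/0.537² ≈ 54.761 < 56.53, λ₁ < 0.
The n=1 mode grows fastest (−λₙ is largest for n=1) → dominates.
Asymptotic: φ ~ c₁ sin(πx/0.537) e^{1.769t} (exponential growth at rate −λ₁ ≈ 1.769).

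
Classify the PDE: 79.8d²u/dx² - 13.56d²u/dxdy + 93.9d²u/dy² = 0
A = 79.8, B = -13.56, C = 93.9. Discriminant B² - 4AC = -29789.0064. Since -29789.0064 < 0, elliptic.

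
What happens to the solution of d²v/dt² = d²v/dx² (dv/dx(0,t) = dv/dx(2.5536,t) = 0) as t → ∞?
v oscillates about a mean that drifts linearly in t (generically unbounded; no decay). There is no damping, so the nonconstant modes persist as standing waves (energy conserved, no decay). But with Neumann conditions at both ends the constant mode has eigenvalue 0: the spatial mean M(t) of v satisfies M'' = 0, so M(t) = M(0) + M'(0)·t. Unless the initial velocity has zero mean (∫v_t(x,0)dx = 0), the solution grows linearly in t (unbounded, though not exponentially); if it does have zero mean, the solution stays bounded and simply oscillates.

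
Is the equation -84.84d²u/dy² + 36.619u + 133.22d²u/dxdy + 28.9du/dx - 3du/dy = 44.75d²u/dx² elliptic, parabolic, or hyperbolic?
Rewriting in standard form: -44.75d²u/dx² + 133.22d²u/dxdy - 84.84d²u/dy² + 28.9du/dx - 3du/dy + 36.619u = 0. Computing B² - 4AC with A = -44.75, B = 133.22, C = -84.84: discriminant = 2561.2084 (positive). Answer: hyperbolic.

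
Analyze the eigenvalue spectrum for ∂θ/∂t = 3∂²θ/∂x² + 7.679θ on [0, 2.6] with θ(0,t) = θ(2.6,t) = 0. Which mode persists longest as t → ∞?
Eigenvalues: λₙ = 3n²π²/2.6² - 7.679.
First three modes:
  n=1: λ₁ = 3π²/2.6² - 7.679 ≈ -3.299
  n=2: λ₂ = 12π²/2.6² - 7.679 ≈ 9.841
  n=3: λ₃ = 27π²/2.6² - 7.679 ≈ 31.741
Since 3π²/2.6² ≈ 4.38 < 7.679, λ₁ < 0.
The n=1 mode grows fastest (−λₙ is largest for n=1) → dominates.
Asymptotic: θ ~ c₁ sin(πx/2.6) e^{3.299t} (exponential growth at rate −λ₁ ≈ 3.299).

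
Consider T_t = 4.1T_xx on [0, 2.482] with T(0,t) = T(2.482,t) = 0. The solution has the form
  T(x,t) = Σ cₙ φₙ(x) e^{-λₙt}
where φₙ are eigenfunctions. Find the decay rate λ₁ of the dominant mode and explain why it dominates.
Eigenvalues: λₙ = 4.1n²π²/2.482².
First three modes:
  n=1: λ₁ = 4.1π²/2.482² ≈ 6.569
  n=2: λ₂ = 16.4π²/2.482² ≈ 26.275 (4× faster decay)
  n=3: λ₃ = 36.9π²/2.482² ≈ 59.118 (9× faster decay)
As t → ∞, higher modes decay exponentially faster. The n=1 mode dominates: T ~ c₁ sin(πx/2.482) e^{-λ₁t}.
Decay rate: λ₁ = 4.1π²/2.482² ≈ 6.569.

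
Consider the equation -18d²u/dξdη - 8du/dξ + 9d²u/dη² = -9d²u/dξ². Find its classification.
Rewriting in standard form: 9d²u/dξ² - 18d²u/dξdη + 9d²u/dη² - 8du/dξ = 0. Parabolic. (A = 9, B = -18, C = 9 gives B² - 4AC = 0.)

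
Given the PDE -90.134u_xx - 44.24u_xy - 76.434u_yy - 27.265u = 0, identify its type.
The second-order coefficients are A = -90.134, B = -44.24, C = -76.434. Since B² - 4AC = -25600.031024 < 0, this is an elliptic PDE.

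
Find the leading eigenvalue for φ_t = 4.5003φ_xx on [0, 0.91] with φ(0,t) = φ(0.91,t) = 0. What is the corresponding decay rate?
Eigenvalues: λₙ = 4.5003n²π²/0.91².
First three modes:
  n=1: λ₁ = 4.5003π²/0.91² ≈ 53.636
  n=2: λ₂ = 18.0012π²/0.91² ≈ 214.545 (4× faster decay)
  n=3: λ₃ = 40.5027π²/0.91² ≈ 482.726 (9× faster decay)
As t → ∞, higher modes decay exponentially faster. The n=1 mode dominates: φ ~ c₁ sin(πx/0.91) e^{-λ₁t}.
Decay rate: λ₁ = 4.5003π²/0.91² ≈ 53.636.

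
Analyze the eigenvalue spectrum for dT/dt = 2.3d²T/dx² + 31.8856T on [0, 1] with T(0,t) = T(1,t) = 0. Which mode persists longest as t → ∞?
Eigenvalues: λₙ = 2.3n²π²/1² - 31.8856.
First three modes:
  n=1: λ₁ = 2.3π² - 31.8856 ≈ -9.186
  n=2: λ₂ = 9.2π² - 31.8856 ≈ 58.915
  n=3: λ₃ = 20.7π² - 31.8856 ≈ 172.415
Since 2.3π² ≈ 22.7 < 31.8856, λ₁ < 0.
The n=1 mode grows fastest (−λₙ is largest for n=1) → dominates.
Asymptotic: T ~ c₁ sin(πx/1) e^{9.186t} (exponential growth at rate −λ₁ ≈ 9.186).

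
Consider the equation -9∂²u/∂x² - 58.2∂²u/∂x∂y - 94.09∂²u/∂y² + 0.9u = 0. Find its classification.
Parabolic. (A = -9, B = -58.2, C = -94.09 gives B² - 4AC = 0.)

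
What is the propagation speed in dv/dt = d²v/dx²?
Infinite. The heat equation is parabolic, not hyperbolic, so disturbances propagate instantly.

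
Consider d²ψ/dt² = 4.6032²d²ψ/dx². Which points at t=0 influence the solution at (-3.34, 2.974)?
Domain of dependence: [-17.0299168, 10.3499168]. Signals travel at speed 4.6032, so data within |x - -3.34| ≤ 4.6032·2.974 = 13.6899168 can reach the point.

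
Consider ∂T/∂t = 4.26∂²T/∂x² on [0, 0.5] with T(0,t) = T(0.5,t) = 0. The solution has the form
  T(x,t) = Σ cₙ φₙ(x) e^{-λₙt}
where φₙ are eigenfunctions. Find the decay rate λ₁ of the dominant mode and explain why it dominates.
Eigenvalues: λₙ = 4.26n²π²/0.5².
First three modes:
  n=1: λ₁ = 4.26π²/0.5² ≈ 168.178
  n=2: λ₂ = 17.04π²/0.5² ≈ 672.712 (4× faster decay)
  n=3: λ₃ = 38.34π²/0.5² ≈ 1513.603 (9× faster decay)
As t → ∞, higher modes decay exponentially faster. The n=1 mode dominates: T ~ c₁ sin(πx/0.5) e^{-λ₁t}.
Decay rate: λ₁ = 4.26π²/0.5² ≈ 168.178.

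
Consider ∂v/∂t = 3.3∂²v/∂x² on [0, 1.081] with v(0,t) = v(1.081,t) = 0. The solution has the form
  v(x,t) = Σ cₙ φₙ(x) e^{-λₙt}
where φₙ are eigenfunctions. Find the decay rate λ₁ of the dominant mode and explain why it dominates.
Eigenvalues: λₙ = 3.3n²π²/1.081².
First three modes:
  n=1: λ₁ = 3.3π²/1.081² ≈ 27.872
  n=2: λ₂ = 13.2π²/1.081² ≈ 111.487 (4× faster decay)
  n=3: λ₃ = 29.7π²/1.081² ≈ 250.845 (9× faster decay)
As t → ∞, higher modes decay exponentially faster. The n=1 mode dominates: v ~ c₁ sin(πx/1.081) e^{-λ₁t}.
Decay rate: λ₁ = 3.3π²/1.081² ≈ 27.872.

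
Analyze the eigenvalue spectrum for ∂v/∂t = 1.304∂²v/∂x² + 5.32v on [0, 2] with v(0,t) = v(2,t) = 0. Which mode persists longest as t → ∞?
Eigenvalues: λₙ = 1.304n²π²/2² - 5.32.
First three modes:
  n=1: λ₁ = 1.304π²/2² - 5.32 ≈ -2.103
  n=2: λ₂ = 5.216π²/2² - 5.32 ≈ 7.55
  n=3: λ₃ = 11.736π²/2² - 5.32 ≈ 23.637
Since 1.304π²/2² ≈ 3.217 < 5.32, λ₁ < 0.
The n=1 mode grows fastest (−λₙ is largest for n=1) → dominates.
Asymptotic: v ~ c₁ sin(πx/2) e^{2.103t} (exponential growth at rate −λ₁ ≈ 2.103).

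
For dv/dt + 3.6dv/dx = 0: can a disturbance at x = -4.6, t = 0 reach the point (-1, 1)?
Yes. The characteristic through (-1, 1) passes through x = -4.6.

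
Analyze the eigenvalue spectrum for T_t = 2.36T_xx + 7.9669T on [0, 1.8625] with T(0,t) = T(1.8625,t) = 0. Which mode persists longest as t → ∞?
Eigenvalues: λₙ = 2.36n²π²/1.8625² - 7.9669.
First three modes:
  n=1: λ₁ = 2.36π²/1.8625² - 7.9669 ≈ -1.252
  n=2: λ₂ = 9.44π²/1.8625² - 7.9669 ≈ 18.891
  n=3: λ₃ = 21.24π²/1.8625² - 7.9669 ≈ 52.464
Since 2.36π²/1.8625² ≈ 6.715 < 7.9669, λ₁ < 0.
The n=1 mode grows fastest (−λₙ is largest for n=1) → dominates.
Asymptotic: T ~ c₁ sin(πx/1.8625) e^{1.252t} (exponential growth at rate −λ₁ ≈ 1.252).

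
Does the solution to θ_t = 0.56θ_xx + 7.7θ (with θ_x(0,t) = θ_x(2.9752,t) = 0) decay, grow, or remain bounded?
θ grows unboundedly. With Neumann BCs the constant mode has diffusion eigenvalue 0, so any r > 0 makes it grow like e^(7.7t); solution grows exponentially.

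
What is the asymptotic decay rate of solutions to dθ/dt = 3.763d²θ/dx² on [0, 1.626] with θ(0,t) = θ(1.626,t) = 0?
Eigenvalues: λₙ = 3.763n²π²/1.626².
First three modes:
  n=1: λ₁ = 3.763π²/1.626² ≈ 14.047
  n=2: λ₂ = 15.052π²/1.626² ≈ 56.189 (4× faster decay)
  n=3: λ₃ = 33.867π²/1.626² ≈ 126.426 (9× faster decay)
As t → ∞, higher modes decay exponentially faster. The n=1 mode dominates: θ ~ c₁ sin(πx/1.626) e^{-λ₁t}.
Decay rate: λ₁ = 3.763π²/1.626² ≈ 14.047.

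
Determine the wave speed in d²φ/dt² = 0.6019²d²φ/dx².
Speed = 0.6019. Information travels along characteristics x = x₀ ± 0.6019t.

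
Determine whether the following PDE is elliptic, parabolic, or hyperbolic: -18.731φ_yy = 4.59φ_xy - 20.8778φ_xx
Rewriting in standard form: 20.8778φ_xx - 4.59φ_xy - 18.731φ_yy = 0. Coefficients: A = 20.8778, B = -4.59, C = -18.731. B² - 4AC = 1585.3163872, which is positive, so the equation is hyperbolic.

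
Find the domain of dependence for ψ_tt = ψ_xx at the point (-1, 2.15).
Domain of dependence: [-3.15, 1.15]. Signals travel at speed 1, so data within |x - -1| ≤ 1·2.15 = 2.15 can reach the point.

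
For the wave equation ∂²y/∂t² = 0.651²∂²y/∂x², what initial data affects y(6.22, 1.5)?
Domain of dependence: [5.2435, 7.1965]. Signals travel at speed 0.651, so data within |x - 6.22| ≤ 0.651·1.5 = 0.9765 can reach the point.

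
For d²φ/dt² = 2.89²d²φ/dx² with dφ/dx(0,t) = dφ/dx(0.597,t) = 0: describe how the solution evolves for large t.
φ oscillates about a mean that drifts linearly in t (generically unbounded; no decay). There is no damping, so the nonconstant modes persist as standing waves (energy conserved, no decay). But with Neumann conditions at both ends the constant mode has eigenvalue 0: the spatial mean M(t) of φ satisfies M'' = 0, so M(t) = M(0) + M'(0)·t. Unless the initial velocity has zero mean (∫φ_t(x,0)dx = 0), the solution grows linearly in t (unbounded, though not exponentially); if it does have zero mean, the solution stays bounded and simply oscillates.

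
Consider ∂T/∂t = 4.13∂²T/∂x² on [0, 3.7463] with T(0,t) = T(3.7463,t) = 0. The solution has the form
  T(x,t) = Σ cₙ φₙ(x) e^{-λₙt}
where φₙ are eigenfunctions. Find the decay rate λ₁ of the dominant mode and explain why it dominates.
Eigenvalues: λₙ = 4.13n²π²/3.7463².
First three modes:
  n=1: λ₁ = 4.13π²/3.7463² ≈ 2.904
  n=2: λ₂ = 16.52π²/3.7463² ≈ 11.617 (4× faster decay)
  n=3: λ₃ = 37.17π²/3.7463² ≈ 26.139 (9× faster decay)
As t → ∞, higher modes decay exponentially faster. The n=1 mode dominates: T ~ c₁ sin(πx/3.7463) e^{-λ₁t}.
Decay rate: λ₁ = 4.13π²/3.7463² ≈ 2.904.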